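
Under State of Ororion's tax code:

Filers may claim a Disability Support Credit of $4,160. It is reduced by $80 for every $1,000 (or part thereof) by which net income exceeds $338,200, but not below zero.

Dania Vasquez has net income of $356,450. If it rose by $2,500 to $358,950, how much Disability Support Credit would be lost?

$160

At $356,450 — income exceeds $338,200 by $18,250, which is 19 full-or-partial $1,000 increments; reduction = 19 × $80 = $1,520, leaving $2,640.
At $358,950 — income exceeds $338,200 by $20,750, which is 21 full-or-partial $1,000 increments; reduction = 21 × $80 = $1,680, leaving $2,480.
Lost: $2,640 − $2,480 = $160.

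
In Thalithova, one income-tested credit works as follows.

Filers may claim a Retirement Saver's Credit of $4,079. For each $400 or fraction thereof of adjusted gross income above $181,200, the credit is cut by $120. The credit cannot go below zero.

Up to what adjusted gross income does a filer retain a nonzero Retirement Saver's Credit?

After 33 increments the reduction is 33 × $120 = $3,960, leaving $119; one more increment wipes it out. Increment 33 ends at excess 33 × $400 = $13,200, so the highest qualifying income is $181,200 + $13,200 = $194,400.

$194,400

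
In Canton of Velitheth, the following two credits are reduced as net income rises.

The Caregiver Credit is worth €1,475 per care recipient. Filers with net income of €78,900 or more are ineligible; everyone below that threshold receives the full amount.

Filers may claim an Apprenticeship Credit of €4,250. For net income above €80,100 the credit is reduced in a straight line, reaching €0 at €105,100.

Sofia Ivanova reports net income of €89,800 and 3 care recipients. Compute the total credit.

Caregiver Credit: base = 3 × €1,475 = €4,425. €89,800 meets or exceeds the €78,900 cutoff, so the credit is €0.
Apprenticeship Credit: €89,800 is €9,700 into a €25,000 phase-out range, leaving 15,300/25,000 of the credit: €4,250 × 15,300/25,000 = €2,601.
Total: €0 + €2,601 = €2,601.

€2,601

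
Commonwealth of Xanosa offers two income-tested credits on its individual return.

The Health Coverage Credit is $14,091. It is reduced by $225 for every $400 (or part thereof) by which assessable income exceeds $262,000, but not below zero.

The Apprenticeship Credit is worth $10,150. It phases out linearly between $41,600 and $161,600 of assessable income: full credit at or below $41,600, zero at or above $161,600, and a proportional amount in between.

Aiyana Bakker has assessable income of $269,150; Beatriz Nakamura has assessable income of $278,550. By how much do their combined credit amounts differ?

Aiyana ($269,150): Health Coverage Credit: income exceeds $262,000 by $7,150, which is 18 full-or-partial $400 increments; reduction = 18 × $225 = $4,050, leaving $10,041. Apprenticeship Credit: $269,150 is at or above $161,600, so the credit is $0. total $10,041 + $0 = $10,041
Beatriz ($278,550): Health Coverage Credit: income exceeds $262,000 by $16,550, which is 42 full-or-partial $400 increments; reduction = 42 × $225 = $9,450, leaving $4,641. Apprenticeship Credit: $278,550 is at or above $161,600, so the credit is $0. total $4,641 + $0 = $4,641
Difference: |$10,041 − $4,641| = $5,400.

$5,400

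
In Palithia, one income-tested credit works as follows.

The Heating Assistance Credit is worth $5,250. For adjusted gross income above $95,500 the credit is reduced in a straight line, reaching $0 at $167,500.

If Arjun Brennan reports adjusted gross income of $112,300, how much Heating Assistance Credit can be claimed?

$4,025

Heating Assistance Credit: $112,300 is $16,800 into a $72,000 phase-out range, leaving 55,200/72,000 of the credit: $5,250 × 55,200/72,000 = $4,025.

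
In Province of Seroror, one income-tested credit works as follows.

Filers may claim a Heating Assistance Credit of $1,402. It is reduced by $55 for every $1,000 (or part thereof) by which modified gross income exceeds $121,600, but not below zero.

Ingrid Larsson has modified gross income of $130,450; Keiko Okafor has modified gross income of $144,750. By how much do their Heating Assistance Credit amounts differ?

Ingrid ($130,450): Heating Assistance Credit: income exceeds $121,600 by $8,850, which is 9 full-or-partial $1,000 increments; reduction = 9 × $55 = $495, leaving $907.
Keiko ($144,750): Heating Assistance Credit: income exceeds $121,600 by $23,150, which is 24 full-or-partial $1,000 increments; reduction = 24 × $55 = $1,320, leaving $82.
Difference: |$907 − $82| = $825.

$825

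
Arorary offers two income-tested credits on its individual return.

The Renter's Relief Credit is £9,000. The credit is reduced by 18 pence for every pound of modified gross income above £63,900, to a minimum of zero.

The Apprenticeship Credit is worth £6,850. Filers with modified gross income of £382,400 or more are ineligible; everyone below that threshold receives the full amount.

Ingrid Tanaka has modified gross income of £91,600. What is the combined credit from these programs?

Renter's Relief Credit: 18% of the £27,700 excess over £63,900 is £4,986; credit = £9,000 − £4,986 = £4,014.
Apprenticeship Credit: £91,600 is below the £382,400 cutoff, so the full £6,850 applies.
Total: £4,014 + £6,850 = £10,864.

£10,864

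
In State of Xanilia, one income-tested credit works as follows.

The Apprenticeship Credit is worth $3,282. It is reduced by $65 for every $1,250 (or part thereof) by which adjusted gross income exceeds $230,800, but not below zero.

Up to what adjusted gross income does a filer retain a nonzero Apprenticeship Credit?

After 50 increments the reduction is 50 × $65 = $3,250, leaving $32; one more increment wipes it out. Increment 50 ends at excess 50 × $1,250 = $62,500, so the highest qualifying income is $230,800 + $62,500 = $293,300.

$293,300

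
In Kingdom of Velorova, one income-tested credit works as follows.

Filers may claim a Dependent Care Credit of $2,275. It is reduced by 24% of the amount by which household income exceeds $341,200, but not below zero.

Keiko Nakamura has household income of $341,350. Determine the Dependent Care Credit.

$2,239

Dependent Care Credit: 24% of the $150 excess over $341,200 is $36; credit = $2,275 − $36 = $2,239.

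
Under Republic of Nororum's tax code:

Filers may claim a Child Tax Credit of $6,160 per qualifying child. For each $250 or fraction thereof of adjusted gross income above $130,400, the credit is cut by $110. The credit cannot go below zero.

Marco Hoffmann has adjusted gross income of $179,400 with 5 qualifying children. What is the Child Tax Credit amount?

Child Tax Credit: base = 5 × $6,160 = $30,800. income exceeds $130,400 by $49,000, which is 196 full-or-partial $250 increments; reduction = 196 × $110 = $21,560, leaving $9,240.

$9,240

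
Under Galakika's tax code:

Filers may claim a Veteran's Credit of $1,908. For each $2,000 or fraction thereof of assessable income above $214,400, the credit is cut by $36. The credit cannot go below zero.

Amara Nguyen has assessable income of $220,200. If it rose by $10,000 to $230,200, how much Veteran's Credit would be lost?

At $220,200 — income exceeds $214,400 by $5,800, which is 3 full-or-partial $2,000 increments; reduction = 3 × $36 = $108, leaving $1,800.
At $230,200 — income exceeds $214,400 by $15,800, which is 8 full-or-partial $2,000 increments; reduction = 8 × $36 = $288, leaving $1,620.
Lost: $1,800 − $1,620 = $180.

$180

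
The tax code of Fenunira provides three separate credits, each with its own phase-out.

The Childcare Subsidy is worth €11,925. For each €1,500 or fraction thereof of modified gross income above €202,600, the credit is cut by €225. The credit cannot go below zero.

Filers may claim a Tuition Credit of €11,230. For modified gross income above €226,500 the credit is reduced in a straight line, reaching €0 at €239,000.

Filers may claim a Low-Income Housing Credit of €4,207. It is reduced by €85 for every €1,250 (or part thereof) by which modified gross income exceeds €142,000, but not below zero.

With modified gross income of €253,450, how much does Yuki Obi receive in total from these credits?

Childcare Subsidy: income exceeds €202,600 by €50,850, which is 34 full-or-partial €1,500 increments; reduction = 34 × €225 = €7,650, leaving €4,275.
Tuition Credit: €253,450 is at or above €239,000, so the credit is €0.
Low-Income Housing Credit: income exceeds €142,000 by €111,450 → 90 increments × €85 = €7,650 ≥ base, so the credit is €0.
Total: €4,275 + €0 + €0 = €4,275.

€4,275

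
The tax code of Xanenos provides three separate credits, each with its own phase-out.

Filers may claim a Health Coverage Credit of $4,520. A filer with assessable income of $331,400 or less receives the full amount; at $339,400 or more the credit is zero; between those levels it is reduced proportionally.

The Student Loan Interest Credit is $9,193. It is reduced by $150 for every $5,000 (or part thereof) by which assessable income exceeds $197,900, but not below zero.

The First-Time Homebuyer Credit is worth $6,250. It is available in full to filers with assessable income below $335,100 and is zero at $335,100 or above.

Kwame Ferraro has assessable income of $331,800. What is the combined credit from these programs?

Health Coverage Credit: $331,800 is $400 into a $8,000 phase-out range, leaving 7,600/8,000 of the credit: $4,520 × 7,600/8,000 = $4,294.
Student Loan Interest Credit: income exceeds $197,900 by $133,900, which is 27 full-or-partial $5,000 increments; reduction = 27 × $150 = $4,050, leaving $5,143.
First-Time Homebuyer Credit: $331,800 is below the $335,100 cutoff, so the full $6,250 applies.
Total: $4,294 + $5,143 + $6,250 = $15,687.

$15,687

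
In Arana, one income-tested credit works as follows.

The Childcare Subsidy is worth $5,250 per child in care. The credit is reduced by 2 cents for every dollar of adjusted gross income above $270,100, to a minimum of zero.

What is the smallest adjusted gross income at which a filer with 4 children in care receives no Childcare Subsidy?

$1,320,100

Full credit = 4 × $5,250 = $21,000.
The credit falls by 2% of each dollar above $270,100, so it reaches zero when the excess is $21,000 / 2% = $1,050,000: income = $270,100 + $1,050,000 = $1,320,100.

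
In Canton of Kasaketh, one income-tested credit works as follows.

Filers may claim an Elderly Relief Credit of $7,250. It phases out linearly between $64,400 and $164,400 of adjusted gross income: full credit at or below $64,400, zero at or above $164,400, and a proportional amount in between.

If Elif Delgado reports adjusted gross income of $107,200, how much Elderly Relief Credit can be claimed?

Elderly Relief Credit: $107,200 is $42,800 into a $100,000 phase-out range, leaving 57,200/100,000 of the credit: $7,250 × 57,200/100,000 = $4,147.

$4,147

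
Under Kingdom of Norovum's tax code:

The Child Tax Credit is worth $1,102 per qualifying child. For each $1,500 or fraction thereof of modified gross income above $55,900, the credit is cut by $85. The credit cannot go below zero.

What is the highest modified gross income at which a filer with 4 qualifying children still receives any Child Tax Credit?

Full credit = 4 × $1,102 = $4,408.
After 51 increments the reduction is 51 × $85 = $4,335, leaving $73; one more increment wipes it out. Increment 51 ends at excess 51 × $1,500 = $76,500, so the highest qualifying income is $55,900 + $76,500 = $132,400.

$132,400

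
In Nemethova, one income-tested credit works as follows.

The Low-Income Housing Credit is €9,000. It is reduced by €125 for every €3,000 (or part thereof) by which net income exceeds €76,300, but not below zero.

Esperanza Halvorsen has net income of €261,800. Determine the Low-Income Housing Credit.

Low-Income Housing Credit: income exceeds €76,300 by €185,500, which is 62 full-or-partial €3,000 increments; reduction = 62 × €125 = €7,750, leaving €1,250.

€1,250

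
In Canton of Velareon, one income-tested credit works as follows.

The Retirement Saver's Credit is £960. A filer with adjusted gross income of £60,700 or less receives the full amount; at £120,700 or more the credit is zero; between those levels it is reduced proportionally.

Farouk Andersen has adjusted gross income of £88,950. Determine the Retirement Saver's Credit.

Retirement Saver's Credit: £88,950 is £28,250 into a £60,000 phase-out range, leaving 31,750/60,000 of the credit: £960 × 31,750/60,000 = £508.

£508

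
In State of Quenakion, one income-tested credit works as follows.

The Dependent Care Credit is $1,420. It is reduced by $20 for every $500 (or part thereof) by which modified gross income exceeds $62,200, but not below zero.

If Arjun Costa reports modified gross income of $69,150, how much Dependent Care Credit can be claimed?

Dependent Care Credit: income exceeds $62,200 by $6,950, which is 14 full-or-partial $500 increments; reduction = 14 × $20 = $280, leaving $1,140.

$1,140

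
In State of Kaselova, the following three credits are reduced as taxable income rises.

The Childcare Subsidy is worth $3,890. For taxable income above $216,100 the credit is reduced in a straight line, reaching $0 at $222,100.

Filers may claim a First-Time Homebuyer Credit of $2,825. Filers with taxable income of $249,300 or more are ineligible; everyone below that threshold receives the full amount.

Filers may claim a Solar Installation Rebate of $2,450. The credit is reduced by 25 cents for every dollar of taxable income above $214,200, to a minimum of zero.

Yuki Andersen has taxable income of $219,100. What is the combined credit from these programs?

$5,995

Childcare Subsidy: $219,100 is $3,000 into a $6,000 phase-out range, leaving 3,000/6,000 of the credit: $3,890 × 3,000/6,000 = $1,945.
First-Time Homebuyer Credit: $219,100 is below the $249,300 cutoff, so the full $2,825 applies.
Solar Installation Rebate: 25% of the $4,900 excess over $214,200 is $1,225; credit = $2,450 − $1,225 = $1,225.
Total: $1,945 + $2,825 + $1,225 = $5,995.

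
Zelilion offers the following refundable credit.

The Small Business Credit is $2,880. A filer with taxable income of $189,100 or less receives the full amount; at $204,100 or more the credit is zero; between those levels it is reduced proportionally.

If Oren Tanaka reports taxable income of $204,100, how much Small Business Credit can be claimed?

$0

Small Business Credit: $204,100 is at or above $204,100, so the credit is $0.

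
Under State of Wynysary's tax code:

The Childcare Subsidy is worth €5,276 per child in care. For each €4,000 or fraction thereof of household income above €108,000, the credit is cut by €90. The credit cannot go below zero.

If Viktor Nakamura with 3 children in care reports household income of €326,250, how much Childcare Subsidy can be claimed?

Childcare Subsidy: base = 3 × €5,276 = €15,828. income exceeds €108,000 by €218,250, which is 55 full-or-partial €4,000 increments; reduction = 55 × €90 = €4,950, leaving €10,878.

€10,878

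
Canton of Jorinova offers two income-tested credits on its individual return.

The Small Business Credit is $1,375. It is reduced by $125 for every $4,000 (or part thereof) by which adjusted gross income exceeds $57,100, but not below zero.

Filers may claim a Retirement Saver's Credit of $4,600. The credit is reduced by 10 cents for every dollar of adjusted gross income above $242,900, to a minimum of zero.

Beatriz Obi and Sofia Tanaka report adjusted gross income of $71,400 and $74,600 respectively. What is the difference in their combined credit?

$125

Beatriz ($71,400): Small Business Credit: income exceeds $57,100 by $14,300, which is 4 full-or-partial $4,000 increments; reduction = 4 × $125 = $500, leaving $875. Retirement Saver's Credit: $71,400 is at or below the $242,900 threshold, so the full $4,600 applies. total $875 + $4,600 = $5,475
Sofia ($74,600): Small Business Credit: income exceeds $57,100 by $17,500, which is 5 full-or-partial $4,000 increments; reduction = 5 × $125 = $625, leaving $750. Retirement Saver's Credit: $74,600 is at or below the $242,900 threshold, so the full $4,600 applies. total $750 + $4,600 = $5,350
Difference: |$5,475 − $5,350| = $125.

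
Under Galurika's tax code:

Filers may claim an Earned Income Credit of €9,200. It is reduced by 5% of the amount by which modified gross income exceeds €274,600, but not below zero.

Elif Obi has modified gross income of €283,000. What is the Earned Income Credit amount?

Earned Income Credit: 5% of the €8,400 excess over €274,600 is €420; credit = €9,200 − €420 = €8,780.

€8,780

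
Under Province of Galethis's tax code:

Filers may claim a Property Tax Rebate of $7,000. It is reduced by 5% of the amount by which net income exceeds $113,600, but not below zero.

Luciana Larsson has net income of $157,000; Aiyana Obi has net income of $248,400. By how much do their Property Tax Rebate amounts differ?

$4,570

Luciana ($157,000): Property Tax Rebate: 5% of the $43,400 excess over $113,600 is $2,170; credit = $7,000 − $2,170 = $4,830.
Aiyana ($248,400): Property Tax Rebate: 5% of the $134,800 excess over $113,600 is $6,740; credit = $7,000 − $6,740 = $260.
Difference: |$4,830 − $260| = $4,570.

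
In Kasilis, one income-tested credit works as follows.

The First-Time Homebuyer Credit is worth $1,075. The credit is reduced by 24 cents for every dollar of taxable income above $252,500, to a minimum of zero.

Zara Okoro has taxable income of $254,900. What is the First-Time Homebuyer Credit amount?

$499

First-Time Homebuyer Credit: 24% of the $2,400 excess over $252,500 is $576; credit = $1,075 − $576 = $499.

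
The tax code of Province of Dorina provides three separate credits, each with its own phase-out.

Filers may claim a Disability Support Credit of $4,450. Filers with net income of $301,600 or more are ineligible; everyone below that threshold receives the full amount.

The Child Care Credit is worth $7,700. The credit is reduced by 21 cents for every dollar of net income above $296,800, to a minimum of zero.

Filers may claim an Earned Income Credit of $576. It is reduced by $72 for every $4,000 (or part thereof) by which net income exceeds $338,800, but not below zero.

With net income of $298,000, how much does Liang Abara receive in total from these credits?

$12,474

Disability Support Credit: $298,000 is below the $301,600 cutoff, so the full $4,450 applies.
Child Care Credit: 21% of the $1,200 excess over $296,800 is $252; credit = $7,700 − $252 = $7,448.
Earned Income Credit: $298,000 is at or below the $338,800 threshold, so the full $576 applies.
Total: $4,450 + $7,448 + $576 = $12,474.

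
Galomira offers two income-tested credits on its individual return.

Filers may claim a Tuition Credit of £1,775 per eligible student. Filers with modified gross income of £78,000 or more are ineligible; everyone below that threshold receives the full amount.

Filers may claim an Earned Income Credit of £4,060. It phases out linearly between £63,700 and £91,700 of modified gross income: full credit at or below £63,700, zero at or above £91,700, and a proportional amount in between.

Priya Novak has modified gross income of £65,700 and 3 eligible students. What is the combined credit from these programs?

Tuition Credit: base = 3 × £1,775 = £5,325. £65,700 is below the £78,000 cutoff, so the full £5,325 applies.
Earned Income Credit: £65,700 is £2,000 into a £28,000 phase-out range, leaving 26,000/28,000 of the credit: £4,060 × 26,000/28,000 = £3,770.
Total: £5,325 + £3,770 = £9,095.

£9,095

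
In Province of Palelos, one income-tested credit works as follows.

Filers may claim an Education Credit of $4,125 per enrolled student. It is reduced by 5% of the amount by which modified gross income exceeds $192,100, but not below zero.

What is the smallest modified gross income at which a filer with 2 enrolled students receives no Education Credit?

Full credit = 2 × $4,125 = $8,250.
The credit falls by 5% of each dollar above $192,100, so it reaches zero when the excess is $8,250 / 5% = $165,000: income = $192,100 + $165,000 = $357,100.

$357,100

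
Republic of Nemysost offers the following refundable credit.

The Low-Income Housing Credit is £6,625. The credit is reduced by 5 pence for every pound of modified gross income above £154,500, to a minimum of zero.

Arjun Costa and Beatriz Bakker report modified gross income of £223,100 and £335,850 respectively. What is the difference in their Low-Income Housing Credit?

Arjun (£223,100): Low-Income Housing Credit: 5% of the £68,600 excess over £154,500 is £3,430; credit = £6,625 − £3,430 = £3,195.
Beatriz (£335,850): Low-Income Housing Credit: 5% of the £181,350 excess over £154,500 is £9,067.50 ≥ base, so the credit is £0.
Difference: |£3,195 − £0| = £3,195.

£3,195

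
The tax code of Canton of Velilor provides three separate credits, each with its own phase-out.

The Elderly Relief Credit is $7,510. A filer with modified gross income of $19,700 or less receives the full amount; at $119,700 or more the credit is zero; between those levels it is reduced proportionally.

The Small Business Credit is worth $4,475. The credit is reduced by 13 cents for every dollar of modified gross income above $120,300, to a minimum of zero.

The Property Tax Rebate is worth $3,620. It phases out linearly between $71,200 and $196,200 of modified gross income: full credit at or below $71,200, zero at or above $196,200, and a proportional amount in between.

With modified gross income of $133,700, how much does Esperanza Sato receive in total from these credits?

Elderly Relief Credit: $133,700 is at or above $119,700, so the credit is $0.
Small Business Credit: 13% of the $13,400 excess over $120,300 is $1,742; credit = $4,475 − $1,742 = $2,733.
Property Tax Rebate: $133,700 is $62,500 into a $125,000 phase-out range, leaving 62,500/125,000 of the credit: $3,620 × 62,500/125,000 = $1,810.
Total: $0 + $2,733 + $1,810 = $4,543.

$4,543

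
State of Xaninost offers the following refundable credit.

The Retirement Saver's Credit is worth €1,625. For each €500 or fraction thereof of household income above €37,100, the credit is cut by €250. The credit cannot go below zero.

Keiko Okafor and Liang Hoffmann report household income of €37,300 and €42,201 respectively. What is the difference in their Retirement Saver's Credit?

€1,375

Keiko (€37,300): Retirement Saver's Credit: income exceeds €37,100 by €200, which is 1 full-or-partial €500 increment; reduction = 1 × €250 = €250, leaving €1,375.
Liang (€42,201): Retirement Saver's Credit: income exceeds €37,100 by €5,101 → 11 increments × €250 = €2,750 ≥ base, so the credit is €0.
Difference: |€1,375 − €0| = €1,375.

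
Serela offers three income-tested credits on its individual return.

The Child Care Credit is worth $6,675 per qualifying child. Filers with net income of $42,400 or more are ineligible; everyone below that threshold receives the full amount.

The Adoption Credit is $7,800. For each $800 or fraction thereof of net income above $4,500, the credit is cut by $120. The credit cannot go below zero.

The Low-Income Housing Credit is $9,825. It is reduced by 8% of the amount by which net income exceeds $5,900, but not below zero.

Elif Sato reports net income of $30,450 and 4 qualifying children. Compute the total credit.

Child Care Credit: base = 4 × $6,675 = $26,700. $30,450 is below the $42,400 cutoff, so the full $26,700 applies.
Adoption Credit: income exceeds $4,500 by $25,950, which is 33 full-or-partial $800 increments; reduction = 33 × $120 = $3,960, leaving $3,840.
Low-Income Housing Credit: 8% of the $24,550 excess over $5,900 is $1,964; credit = $9,825 − $1,964 = $7,861.
Total: $26,700 + $3,840 + $7,861 = $38,401.

$38,401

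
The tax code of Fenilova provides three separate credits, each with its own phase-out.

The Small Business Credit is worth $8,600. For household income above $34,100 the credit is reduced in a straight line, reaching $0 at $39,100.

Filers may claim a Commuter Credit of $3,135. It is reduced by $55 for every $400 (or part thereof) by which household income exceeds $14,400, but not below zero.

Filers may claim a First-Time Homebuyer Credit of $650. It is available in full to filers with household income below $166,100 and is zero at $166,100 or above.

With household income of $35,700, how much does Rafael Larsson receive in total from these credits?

Small Business Credit: $35,700 is $1,600 into a $5,000 phase-out range, leaving 3,400/5,000 of the credit: $8,600 × 3,400/5,000 = $5,848.
Commuter Credit: income exceeds $14,400 by $21,300, which is 54 full-or-partial $400 increments; reduction = 54 × $55 = $2,970, leaving $165.
First-Time Homebuyer Credit: $35,700 is below the $166,100 cutoff, so the full $650 applies.
Total: $5,848 + $165 + $650 = $6,663.

$6,663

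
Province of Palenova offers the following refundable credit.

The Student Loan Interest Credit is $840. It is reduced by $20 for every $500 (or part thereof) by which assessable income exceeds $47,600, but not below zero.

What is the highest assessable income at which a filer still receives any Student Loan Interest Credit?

After 41 increments the reduction is 41 × $20 = $820, leaving $20; one more increment wipes it out. Increment 41 ends at excess 41 × $500 = $20,500, so the highest qualifying income is $47,600 + $20,500 = $68,100.

$68,100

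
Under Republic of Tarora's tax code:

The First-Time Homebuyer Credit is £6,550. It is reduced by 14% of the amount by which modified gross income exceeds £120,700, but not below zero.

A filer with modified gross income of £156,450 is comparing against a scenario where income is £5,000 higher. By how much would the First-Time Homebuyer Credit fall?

£700

At £156,450 — 14% of the £35,750 excess over £120,700 is £5,005; credit = £6,550 − £5,005 = £1,545.
At £161,450 — 14% of the £40,750 excess over £120,700 is £5,705; credit = £6,550 − £5,705 = £845.
Lost: £1,545 − £845 = £700.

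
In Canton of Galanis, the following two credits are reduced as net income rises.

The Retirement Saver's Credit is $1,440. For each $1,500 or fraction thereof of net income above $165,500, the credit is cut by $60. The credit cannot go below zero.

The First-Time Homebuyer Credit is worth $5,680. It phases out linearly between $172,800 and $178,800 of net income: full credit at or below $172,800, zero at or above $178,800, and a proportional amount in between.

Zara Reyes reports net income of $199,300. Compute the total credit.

Retirement Saver's Credit: income exceeds $165,500 by $33,800, which is 23 full-or-partial $1,500 increments; reduction = 23 × $60 = $1,380, leaving $60.
First-Time Homebuyer Credit: $199,300 is at or above $178,800, so the credit is $0.
Total: $60 + $0 = $60.

$60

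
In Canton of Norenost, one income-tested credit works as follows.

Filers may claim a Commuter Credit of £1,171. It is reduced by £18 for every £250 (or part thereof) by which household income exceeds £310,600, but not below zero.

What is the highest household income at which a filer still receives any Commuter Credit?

After 65 increments the reduction is 65 × £18 = £1,170, leaving £1; one more increment wipes it out. Increment 65 ends at excess 65 × £250 = £16,250, so the highest qualifying income is £310,600 + £16,250 = £326,850.

£326,850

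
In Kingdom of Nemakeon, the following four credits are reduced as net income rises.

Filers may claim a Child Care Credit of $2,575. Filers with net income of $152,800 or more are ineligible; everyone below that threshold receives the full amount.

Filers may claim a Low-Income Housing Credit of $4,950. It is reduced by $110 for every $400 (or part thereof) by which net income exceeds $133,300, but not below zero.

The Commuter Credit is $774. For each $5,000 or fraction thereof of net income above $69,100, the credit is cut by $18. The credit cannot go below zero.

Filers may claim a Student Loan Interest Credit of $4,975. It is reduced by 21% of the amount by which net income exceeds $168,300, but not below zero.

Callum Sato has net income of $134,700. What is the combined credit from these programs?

$12,582

Child Care Credit: $134,700 is below the $152,800 cutoff, so the full $2,575 applies.
Low-Income Housing Credit: income exceeds $133,300 by $1,400, which is 4 full-or-partial $400 increments; reduction = 4 × $110 = $440, leaving $4,510.
Commuter Credit: income exceeds $69,100 by $65,600, which is 14 full-or-partial $5,000 increments; reduction = 14 × $18 = $252, leaving $522.
Student Loan Interest Credit: $134,700 is at or below the $168,300 threshold, so the full $4,975 applies.
Total: $2,575 + $4,510 + $522 + $4,975 = $12,582.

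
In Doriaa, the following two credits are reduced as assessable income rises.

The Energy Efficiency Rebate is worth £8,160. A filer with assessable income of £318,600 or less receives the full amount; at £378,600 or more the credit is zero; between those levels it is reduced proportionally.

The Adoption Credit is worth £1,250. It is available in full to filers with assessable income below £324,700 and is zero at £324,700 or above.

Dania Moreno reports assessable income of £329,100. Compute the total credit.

Energy Efficiency Rebate: £329,100 is £10,500 into a £60,000 phase-out range, leaving 49,500/60,000 of the credit: £8,160 × 49,500/60,000 = £6,732.
Adoption Credit: £329,100 meets or exceeds the £324,700 cutoff, so the credit is £0.
Total: £6,732 + £0 = £6,732.

£6,732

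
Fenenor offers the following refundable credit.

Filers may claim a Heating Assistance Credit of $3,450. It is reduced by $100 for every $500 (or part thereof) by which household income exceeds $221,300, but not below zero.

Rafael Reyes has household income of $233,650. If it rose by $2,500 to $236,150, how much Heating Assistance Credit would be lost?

$500

At $233,650 — income exceeds $221,300 by $12,350, which is 25 full-or-partial $500 increments; reduction = 25 × $100 = $2,500, leaving $950.
At $236,150 — income exceeds $221,300 by $14,850, which is 30 full-or-partial $500 increments; reduction = 30 × $100 = $3,000, leaving $450.
Lost: $950 − $450 = $500.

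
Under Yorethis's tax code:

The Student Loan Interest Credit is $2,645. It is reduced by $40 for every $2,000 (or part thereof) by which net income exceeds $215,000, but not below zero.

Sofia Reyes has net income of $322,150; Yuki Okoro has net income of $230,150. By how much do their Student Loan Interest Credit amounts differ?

$1,840

Sofia ($322,150): Student Loan Interest Credit: income exceeds $215,000 by $107,150, which is 54 full-or-partial $2,000 increments; reduction = 54 × $40 = $2,160, leaving $485.
Yuki ($230,150): Student Loan Interest Credit: income exceeds $215,000 by $15,150, which is 8 full-or-partial $2,000 increments; reduction = 8 × $40 = $320, leaving $2,325.
Difference: |$485 − $2,325| = $1,840.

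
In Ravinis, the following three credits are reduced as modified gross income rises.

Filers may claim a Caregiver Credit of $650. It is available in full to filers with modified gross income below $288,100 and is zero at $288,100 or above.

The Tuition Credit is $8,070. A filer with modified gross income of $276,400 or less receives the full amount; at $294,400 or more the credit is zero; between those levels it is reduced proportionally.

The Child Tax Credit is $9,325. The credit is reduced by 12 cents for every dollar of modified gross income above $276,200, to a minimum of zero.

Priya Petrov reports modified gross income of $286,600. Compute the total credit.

$12,224

Caregiver Credit: $286,600 is below the $288,100 cutoff, so the full $650 applies.
Tuition Credit: $286,600 is $10,200 into a $18,000 phase-out range, leaving 7,800/18,000 of the credit: $8,070 × 7,800/18,000 = $3,497.
Child Tax Credit: 12% of the $10,400 excess over $276,200 is $1,248; credit = $9,325 − $1,248 = $8,077.
Total: $650 + $3,497 + $8,077 = $12,224.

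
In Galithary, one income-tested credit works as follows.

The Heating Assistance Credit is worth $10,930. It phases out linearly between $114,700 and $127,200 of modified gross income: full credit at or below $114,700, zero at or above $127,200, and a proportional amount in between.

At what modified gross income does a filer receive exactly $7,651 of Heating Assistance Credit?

$118,450

$7,651 is 7,651/10,930 of the full $10,930, so 3,279/10,930 of the $12,500 range has been used: income = $114,700 + $12,500 × 3,279/10,930 = $118,450.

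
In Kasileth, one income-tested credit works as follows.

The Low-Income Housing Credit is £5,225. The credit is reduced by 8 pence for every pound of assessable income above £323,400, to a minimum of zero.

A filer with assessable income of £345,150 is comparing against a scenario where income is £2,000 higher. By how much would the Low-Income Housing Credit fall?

At £345,150 — 8% of the £21,750 excess over £323,400 is £1,740; credit = £5,225 − £1,740 = £3,485.
At £347,150 — 8% of the £23,750 excess over £323,400 is £1,900; credit = £5,225 − £1,900 = £3,325.
Lost: £3,485 − £3,325 = £160.

£160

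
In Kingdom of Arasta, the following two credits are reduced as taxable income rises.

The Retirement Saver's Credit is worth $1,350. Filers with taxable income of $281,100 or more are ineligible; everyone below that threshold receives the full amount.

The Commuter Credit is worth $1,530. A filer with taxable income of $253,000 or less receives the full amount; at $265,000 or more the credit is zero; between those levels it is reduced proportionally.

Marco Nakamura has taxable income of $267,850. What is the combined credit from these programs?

$1,350

Retirement Saver's Credit: $267,850 is below the $281,100 cutoff, so the full $1,350 applies.
Commuter Credit: $267,850 is at or above $265,000, so the credit is $0.
Total: $1,350 + $0 = $1,350.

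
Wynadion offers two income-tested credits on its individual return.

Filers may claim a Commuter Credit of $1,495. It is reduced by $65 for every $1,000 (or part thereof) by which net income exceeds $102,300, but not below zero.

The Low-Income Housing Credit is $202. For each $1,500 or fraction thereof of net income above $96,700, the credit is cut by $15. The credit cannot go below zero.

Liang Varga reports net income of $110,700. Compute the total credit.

$962

Commuter Credit: income exceeds $102,300 by $8,400, which is 9 full-or-partial $1,000 increments; reduction = 9 × $65 = $585, leaving $910.
Low-Income Housing Credit: income exceeds $96,700 by $14,000, which is 10 full-or-partial $1,500 increments; reduction = 10 × $15 = $150, leaving $52.
Total: $910 + $52 = $962.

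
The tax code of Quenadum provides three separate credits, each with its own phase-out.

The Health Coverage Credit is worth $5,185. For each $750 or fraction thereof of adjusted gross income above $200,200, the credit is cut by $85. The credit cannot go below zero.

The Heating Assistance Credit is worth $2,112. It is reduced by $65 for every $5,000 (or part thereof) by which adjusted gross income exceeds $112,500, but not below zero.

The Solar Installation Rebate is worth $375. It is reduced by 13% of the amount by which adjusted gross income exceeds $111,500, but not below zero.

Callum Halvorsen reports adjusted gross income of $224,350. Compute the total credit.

Health Coverage Credit: income exceeds $200,200 by $24,150, which is 33 full-or-partial $750 increments; reduction = 33 × $85 = $2,805, leaving $2,380.
Heating Assistance Credit: income exceeds $112,500 by $111,850, which is 23 full-or-partial $5,000 increments; reduction = 23 × $65 = $1,495, leaving $617.
Solar Installation Rebate: 13% of the $112,850 excess over $111,500 is $14,670.50 ≥ base, so the credit is $0.
Total: $2,380 + $617 + $0 = $2,997.

$2,997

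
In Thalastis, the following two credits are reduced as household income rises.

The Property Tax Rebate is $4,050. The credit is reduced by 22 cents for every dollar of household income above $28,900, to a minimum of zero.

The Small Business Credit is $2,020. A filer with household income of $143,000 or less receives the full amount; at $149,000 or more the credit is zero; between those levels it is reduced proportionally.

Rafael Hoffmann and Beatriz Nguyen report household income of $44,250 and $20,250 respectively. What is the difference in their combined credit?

$3,377

Rafael ($44,250): Property Tax Rebate: 22% of the $15,350 excess over $28,900 is $3,377; credit = $4,050 − $3,377 = $673. Small Business Credit: $44,250 is at or below the $143,000 threshold, so the full $2,020 applies. total $673 + $2,020 = $2,693
Beatriz ($20,250): Property Tax Rebate: $20,250 is at or below the $28,900 threshold, so the full $4,050 applies. Small Business Credit: $20,250 is at or below the $143,000 threshold, so the full $2,020 applies. total $4,050 + $2,020 = $6,070
Difference: |$2,693 − $6,070| = $3,377.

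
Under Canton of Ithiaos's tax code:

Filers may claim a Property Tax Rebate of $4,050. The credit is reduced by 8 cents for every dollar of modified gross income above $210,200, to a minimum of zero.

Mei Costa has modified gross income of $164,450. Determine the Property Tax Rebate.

Property Tax Rebate: $164,450 is at or below the $210,200 threshold, so the full $4,050 applies.

$4,050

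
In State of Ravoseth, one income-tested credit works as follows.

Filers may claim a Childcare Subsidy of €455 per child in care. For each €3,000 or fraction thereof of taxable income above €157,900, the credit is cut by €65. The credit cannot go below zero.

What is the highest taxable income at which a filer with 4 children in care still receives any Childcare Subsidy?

€238,900

Full credit = 4 × €455 = €1,820.
After 27 increments the reduction is 27 × €65 = €1,755, leaving €65; one more increment wipes it out. Increment 27 ends at excess 27 × €3,000 = €81,000, so the highest qualifying income is €157,900 + €81,000 = €238,900.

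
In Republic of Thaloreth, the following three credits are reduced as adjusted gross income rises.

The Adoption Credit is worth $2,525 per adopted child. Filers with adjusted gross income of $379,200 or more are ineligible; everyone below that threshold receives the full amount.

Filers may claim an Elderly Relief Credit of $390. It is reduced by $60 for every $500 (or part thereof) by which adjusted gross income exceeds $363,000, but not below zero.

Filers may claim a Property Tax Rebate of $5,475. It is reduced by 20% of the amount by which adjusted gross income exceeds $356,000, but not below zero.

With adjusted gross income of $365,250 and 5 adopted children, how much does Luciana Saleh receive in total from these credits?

Adoption Credit: base = 5 × $2,525 = $12,625. $365,250 is below the $379,200 cutoff, so the full $12,625 applies.
Elderly Relief Credit: income exceeds $363,000 by $2,250, which is 5 full-or-partial $500 increments; reduction = 5 × $60 = $300, leaving $90.
Property Tax Rebate: 20% of the $9,250 excess over $356,000 is $1,850; credit = $5,475 − $1,850 = $3,625.
Total: $12,625 + $90 + $3,625 = $16,340.

$16,340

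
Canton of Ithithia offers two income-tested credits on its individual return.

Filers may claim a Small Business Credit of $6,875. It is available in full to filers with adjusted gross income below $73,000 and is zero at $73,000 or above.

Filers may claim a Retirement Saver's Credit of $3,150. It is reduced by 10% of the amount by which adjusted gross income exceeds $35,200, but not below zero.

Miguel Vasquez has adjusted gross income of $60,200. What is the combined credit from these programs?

$7,525

Small Business Credit: $60,200 is below the $73,000 cutoff, so the full $6,875 applies.
Retirement Saver's Credit: 10% of the $25,000 excess over $35,200 is $2,500; credit = $3,150 − $2,500 = $650.
Total: $6,875 + $650 = $7,525.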